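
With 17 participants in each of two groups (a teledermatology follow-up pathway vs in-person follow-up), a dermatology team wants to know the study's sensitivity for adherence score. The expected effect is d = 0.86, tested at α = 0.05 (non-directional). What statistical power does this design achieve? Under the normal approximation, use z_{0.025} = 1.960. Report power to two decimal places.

power ≈ 0.71

For two equal groups, power = Φ(d·√(n/2) − z_{α/2}).
d·√(n/2) = 0.86 × √(17/2) = 0.86 × 2.915 = 2.507.
z_β = 2.507 − 1.960 = 0.547.
Power = Φ(0.547) = 0.708.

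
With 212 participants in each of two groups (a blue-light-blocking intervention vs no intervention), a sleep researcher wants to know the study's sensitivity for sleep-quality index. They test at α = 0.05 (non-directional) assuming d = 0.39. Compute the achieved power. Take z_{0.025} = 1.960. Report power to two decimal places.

For two equal groups, power = Φ(d·√(n/2) − z_{α/2}).
d·√(n/2) = 0.39 × √(212/2) = 0.39 × 10.296 = 4.015.
z_β = 4.015 − 1.960 = 2.055.
Power = Φ(2.055) = 0.980.

power ≈ 0.98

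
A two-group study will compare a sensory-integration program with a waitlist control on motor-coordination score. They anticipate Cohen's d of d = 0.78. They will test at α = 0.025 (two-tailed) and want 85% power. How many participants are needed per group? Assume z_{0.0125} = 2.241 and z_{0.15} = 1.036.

For two independent groups with equal n: n = 2·((z_{α/2} + z_β) / d)².
z_{α/2} + z_β = 2.241 + 1.036 = 3.277.
n = 2 × (3.277 / 0.78)² = 2 × 4.201² = 2 × 17.65 = 35.3.
Round up to the next whole participant.

n = 36 per group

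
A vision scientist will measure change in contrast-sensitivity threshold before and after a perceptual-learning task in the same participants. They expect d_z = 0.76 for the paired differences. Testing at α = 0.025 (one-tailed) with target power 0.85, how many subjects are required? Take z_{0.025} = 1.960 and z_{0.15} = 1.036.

For a paired (one-sample on differences) test: n = ((z_{α} + z_β) / d)².
z_{α} + z_β = 1.960 + 1.036 = 2.996.
n = (2.996 / 0.76)² = 3.942² = 15.54.
Round up.

n = 16 pairs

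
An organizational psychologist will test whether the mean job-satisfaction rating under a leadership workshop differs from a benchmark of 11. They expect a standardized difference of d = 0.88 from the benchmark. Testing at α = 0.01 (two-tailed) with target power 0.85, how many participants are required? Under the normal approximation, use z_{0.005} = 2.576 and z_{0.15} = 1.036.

n = 17

For a one-sample test: n = ((z_{α/2} + z_β) / d)².
z_{α/2} + z_β = 2.576 + 1.036 = 3.612.
n = (3.612 / 0.88)² = 4.105² = 16.85.
Round up.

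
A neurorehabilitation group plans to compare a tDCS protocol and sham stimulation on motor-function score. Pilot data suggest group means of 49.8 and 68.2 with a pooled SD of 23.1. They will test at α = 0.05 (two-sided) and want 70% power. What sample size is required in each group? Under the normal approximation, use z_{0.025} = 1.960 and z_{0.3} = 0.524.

n = 20 per group

Cohen's d = |M₁ − M₂| / SD_pooled = |49.8 − 68.2| / 23.1 = 18.4 / 23.1 = 0.797.
For two independent groups with equal n: n = 2·((z_{α/2} + z_β) / d)².
z_{α/2} + z_β = 1.960 + 0.524 = 2.484.
n = 2 × (2.484 / 0.797)² = 2 × 3.117² = 2 × 9.71 = 19.4.
Round up to the next whole participant.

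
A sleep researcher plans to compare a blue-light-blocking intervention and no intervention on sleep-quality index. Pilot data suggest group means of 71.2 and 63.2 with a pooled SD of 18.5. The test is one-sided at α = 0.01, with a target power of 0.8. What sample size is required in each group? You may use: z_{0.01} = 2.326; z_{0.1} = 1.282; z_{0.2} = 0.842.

n = 108 per group

Cohen's d = |M₁ − M₂| / SD_pooled = |71.2 − 63.2| / 18.5 = 8.0 / 18.5 = 0.432.
For two independent groups with equal n: n = 2·((z_{α} + z_β) / d)².
z_{α} + z_β = 2.326 + 0.842 = 3.168.
n = 2 × (3.168 / 0.432)² = 2 × 7.333² = 2 × 53.78 = 107.6.
Round up to the next whole participant.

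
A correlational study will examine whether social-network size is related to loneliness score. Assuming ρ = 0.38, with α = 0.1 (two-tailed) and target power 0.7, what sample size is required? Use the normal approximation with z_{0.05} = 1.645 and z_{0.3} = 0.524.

Fisher's z: C = ½·ln((1+r)/(1−r)) = ½·ln(2.2258) = 0.4001.
n = ((z_{α/2} + z_β)/C)² + 3.
(1.645 + 0.524) / 0.4001 = 2.169 / 0.4001 = 5.421.
n = 5.421² + 3 = 29.39 + 3 = 32.4.
Round up.

n = 33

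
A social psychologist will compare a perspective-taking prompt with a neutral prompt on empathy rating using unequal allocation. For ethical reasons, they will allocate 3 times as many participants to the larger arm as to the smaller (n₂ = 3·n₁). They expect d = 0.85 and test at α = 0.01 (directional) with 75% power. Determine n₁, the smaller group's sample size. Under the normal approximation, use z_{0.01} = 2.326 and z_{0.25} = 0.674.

n₁ = 17

With allocation ratio k = n₂/n₁ = 3, Var(x̄₁−x̄₂) = σ²(1/n₁ + 1/(k·n₁)) = σ²·(k+1)/(k·n₁).
So n₁ = (1 + 1/k)·((z_{α} + z_β)/d)² = 1.333 × (3.000/0.85)².
n₁ = 1.333 × 12.46 = 16.6.
Round up: n₁ = 17, giving n₂ = 3 × 17 = 51.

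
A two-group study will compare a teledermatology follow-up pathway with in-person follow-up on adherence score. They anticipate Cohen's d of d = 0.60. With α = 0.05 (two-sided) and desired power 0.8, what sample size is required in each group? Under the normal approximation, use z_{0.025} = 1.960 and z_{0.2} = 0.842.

n = 44 per group

For two independent groups with equal n: n = 2·((z_{α/2} + z_β) / d)².
z_{α/2} + z_β = 1.960 + 0.842 = 2.802.
n = 2 × (2.802 / 0.60)² = 2 × 4.670² = 2 × 21.81 = 43.6.
Round up to the next whole participant.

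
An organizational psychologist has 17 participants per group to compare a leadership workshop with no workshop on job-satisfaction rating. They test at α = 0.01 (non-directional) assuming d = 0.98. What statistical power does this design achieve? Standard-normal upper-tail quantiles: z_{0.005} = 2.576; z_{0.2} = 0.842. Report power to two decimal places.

power ≈ 0.61

For two equal groups, power = Φ(d·√(n/2) − z_{α/2}).
d·√(n/2) = 0.98 × √(17/2) = 0.98 × 2.915 = 2.857.
z_β = 2.857 − 2.576 = 0.281.
Power = Φ(0.281) = 0.611.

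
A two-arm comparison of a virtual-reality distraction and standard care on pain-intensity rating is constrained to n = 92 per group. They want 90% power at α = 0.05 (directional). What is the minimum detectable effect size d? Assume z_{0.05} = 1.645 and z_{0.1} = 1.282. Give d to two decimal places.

d_min ≈ 0.43

For two independent groups of n = 92 each: d_min = (z_{α} + z_β)·√(2/n).
z-sum = 1.645 + 1.282 = 2.927.
d_min = 2.927 × √(2/92) = 2.927 × 0.1474 = 0.432.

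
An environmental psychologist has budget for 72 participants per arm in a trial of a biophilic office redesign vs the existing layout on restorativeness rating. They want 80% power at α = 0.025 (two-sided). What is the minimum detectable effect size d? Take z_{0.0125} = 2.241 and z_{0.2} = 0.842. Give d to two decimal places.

d_min ≈ 0.51

For two independent groups of n = 72 each: d_min = (z_{α/2} + z_β)·√(2/n).
z-sum = 2.241 + 0.842 = 3.083.
d_min = 3.083 × √(2/72) = 3.083 × 0.1667 = 0.514.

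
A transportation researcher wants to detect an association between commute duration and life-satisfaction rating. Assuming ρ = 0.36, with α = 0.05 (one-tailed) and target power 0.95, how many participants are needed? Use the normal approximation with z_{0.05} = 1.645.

n = 80

Fisher's z: C = ½·ln((1+r)/(1−r)) = ½·ln(2.1250) = 0.3769.
n = ((z_{α} + z_β)/C)² + 3.
(1.645 + 1.645) / 0.3769 = 3.290 / 0.3769 = 8.729.
n = 8.729² + 3 = 76.20 + 3 = 79.2.
Round up.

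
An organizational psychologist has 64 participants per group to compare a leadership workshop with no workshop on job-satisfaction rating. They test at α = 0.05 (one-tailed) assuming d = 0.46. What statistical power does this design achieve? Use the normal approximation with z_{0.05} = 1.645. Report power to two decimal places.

For two equal groups, power = Φ(d·√(n/2) − z_{α}).
d·√(n/2) = 0.46 × √(64/2) = 0.46 × 5.657 = 2.602.
z_β = 2.602 − 1.645 = 0.957.
Power = Φ(0.957) = 0.831.

power ≈ 0.83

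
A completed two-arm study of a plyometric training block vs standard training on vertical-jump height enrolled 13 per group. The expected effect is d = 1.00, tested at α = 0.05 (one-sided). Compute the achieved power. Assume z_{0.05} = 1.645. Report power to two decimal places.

For two equal groups, power = Φ(d·√(n/2) − z_{α}).
d·√(n/2) = 1.00 × √(13/2) = 1.00 × 2.550 = 2.550.
z_β = 2.550 − 1.645 = 0.905.
Power = Φ(0.905) = 0.817.

power ≈ 0.82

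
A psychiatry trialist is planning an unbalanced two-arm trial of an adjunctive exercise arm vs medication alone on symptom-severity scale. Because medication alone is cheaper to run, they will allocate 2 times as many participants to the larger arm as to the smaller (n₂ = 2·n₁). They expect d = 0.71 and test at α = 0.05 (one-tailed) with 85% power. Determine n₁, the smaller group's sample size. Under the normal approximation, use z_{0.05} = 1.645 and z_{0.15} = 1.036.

n₁ = 22

With allocation ratio k = n₂/n₁ = 2, Var(x̄₁−x̄₂) = σ²(1/n₁ + 1/(k·n₁)) = σ²·(k+1)/(k·n₁).
So n₁ = (1 + 1/k)·((z_{α} + z_β)/d)² = 1.500 × (2.681/0.71)².
n₁ = 1.500 × 14.26 = 21.4.
Round up: n₁ = 22, giving n₂ = 2 × 22 = 44.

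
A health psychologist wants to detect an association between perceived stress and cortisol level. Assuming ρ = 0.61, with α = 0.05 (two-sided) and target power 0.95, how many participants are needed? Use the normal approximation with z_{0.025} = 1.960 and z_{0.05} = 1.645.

n = 29

Fisher's z: C = ½·ln((1+r)/(1−r)) = ½·ln(4.1282) = 0.7089.
n = ((z_{α/2} + z_β)/C)² + 3.
(1.960 + 1.645) / 0.7089 = 3.605 / 0.7089 = 5.085.
n = 5.085² + 3 = 25.86 + 3 = 28.9.
Round up.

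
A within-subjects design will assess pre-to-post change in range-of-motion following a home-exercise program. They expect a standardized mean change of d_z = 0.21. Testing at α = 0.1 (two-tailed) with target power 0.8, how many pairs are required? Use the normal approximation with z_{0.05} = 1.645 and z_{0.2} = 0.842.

For a paired (one-sample on differences) test: n = ((z_{α/2} + z_β) / d)².
z_{α/2} + z_β = 1.645 + 0.842 = 2.487.
n = (2.487 / 0.21)² = 11.843² = 140.25.
Round up.

n = 141 pairs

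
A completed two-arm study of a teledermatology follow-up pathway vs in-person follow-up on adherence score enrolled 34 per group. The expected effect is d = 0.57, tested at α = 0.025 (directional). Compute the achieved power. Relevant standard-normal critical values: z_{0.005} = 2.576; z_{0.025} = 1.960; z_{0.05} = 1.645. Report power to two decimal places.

power ≈ 0.65

For two equal groups, power = Φ(d·√(n/2) − z_{α}).
d·√(n/2) = 0.57 × √(34/2) = 0.57 × 4.123 = 2.350.
z_β = 2.350 − 1.960 = 0.390.
Power = Φ(0.390) = 0.652.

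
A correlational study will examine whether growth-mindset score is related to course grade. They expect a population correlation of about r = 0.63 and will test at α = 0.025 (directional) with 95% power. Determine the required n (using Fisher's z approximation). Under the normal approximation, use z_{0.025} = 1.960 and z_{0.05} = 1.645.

Fisher's z: C = ½·ln((1+r)/(1−r)) = ½·ln(4.4054) = 0.7414.
n = ((z_{α} + z_β)/C)² + 3.
(1.960 + 1.645) / 0.7414 = 3.605 / 0.7414 = 4.862.
n = 4.862² + 3 = 23.64 + 3 = 26.6.
Round up.

n = 27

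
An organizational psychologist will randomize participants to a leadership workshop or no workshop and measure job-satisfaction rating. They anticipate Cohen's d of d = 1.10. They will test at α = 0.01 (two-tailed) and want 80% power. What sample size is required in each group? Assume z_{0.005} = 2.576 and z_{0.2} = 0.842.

n = 20 per group

For two independent groups with equal n: n = 2·((z_{α/2} + z_β) / d)².
z_{α/2} + z_β = 2.576 + 0.842 = 3.418.
n = 2 × (3.418 / 1.10)² = 2 × 3.107² = 2 × 9.66 = 19.3.
Round up to the next whole participant.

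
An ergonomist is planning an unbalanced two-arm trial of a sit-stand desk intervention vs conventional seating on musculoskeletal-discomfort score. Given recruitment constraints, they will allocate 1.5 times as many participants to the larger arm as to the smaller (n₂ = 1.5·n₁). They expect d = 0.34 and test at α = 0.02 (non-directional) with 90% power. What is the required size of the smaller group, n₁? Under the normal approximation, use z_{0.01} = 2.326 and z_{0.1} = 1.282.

n₁ = 188

With allocation ratio k = n₂/n₁ = 1.5, Var(x̄₁−x̄₂) = σ²(1/n₁ + 1/(k·n₁)) = σ²·(k+1)/(k·n₁).
So n₁ = (1 + 1/k)·((z_{α/2} + z_β)/d)² = 1.667 × (3.608/0.34)².
n₁ = 1.667 × 112.61 = 187.7.
Round up: n₁ = 188, giving n₂ = 1.5 × 188 = 282.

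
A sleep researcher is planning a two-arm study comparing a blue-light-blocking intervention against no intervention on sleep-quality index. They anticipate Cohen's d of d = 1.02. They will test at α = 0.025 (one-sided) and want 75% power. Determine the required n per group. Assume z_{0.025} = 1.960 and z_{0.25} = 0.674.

n = 14 per group

For two independent groups with equal n: n = 2·((z_{α} + z_β) / d)².
z_{α} + z_β = 1.960 + 0.674 = 2.634.
n = 2 × (2.634 / 1.02)² = 2 × 2.582² = 2 × 6.67 = 13.3.
Round up to the next whole participant.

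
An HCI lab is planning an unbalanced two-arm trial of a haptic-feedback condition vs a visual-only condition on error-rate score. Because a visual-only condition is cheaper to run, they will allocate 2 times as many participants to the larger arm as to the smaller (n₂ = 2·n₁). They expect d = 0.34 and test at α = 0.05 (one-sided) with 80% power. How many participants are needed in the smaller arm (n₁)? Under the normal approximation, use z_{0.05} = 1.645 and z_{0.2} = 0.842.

With allocation ratio k = n₂/n₁ = 2, Var(x̄₁−x̄₂) = σ²(1/n₁ + 1/(k·n₁)) = σ²·(k+1)/(k·n₁).
So n₁ = (1 + 1/k)·((z_{α} + z_β)/d)² = 1.500 × (2.487/0.34)².
n₁ = 1.500 × 53.50 = 80.3.
Round up: n₁ = 81, giving n₂ = 2 × 81 = 162.

n₁ = 81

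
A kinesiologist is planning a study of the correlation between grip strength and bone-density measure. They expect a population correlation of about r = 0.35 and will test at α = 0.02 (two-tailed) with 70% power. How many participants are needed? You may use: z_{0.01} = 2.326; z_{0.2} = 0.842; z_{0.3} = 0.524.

Fisher's z: C = ½·ln((1+r)/(1−r)) = ½·ln(2.0769) = 0.3654.
n = ((z_{α/2} + z_β)/C)² + 3.
(2.326 + 0.524) / 0.3654 = 2.850 / 0.3654 = 7.800.
n = 7.800² + 3 = 60.83 + 3 = 63.8.
Round up.

n = 64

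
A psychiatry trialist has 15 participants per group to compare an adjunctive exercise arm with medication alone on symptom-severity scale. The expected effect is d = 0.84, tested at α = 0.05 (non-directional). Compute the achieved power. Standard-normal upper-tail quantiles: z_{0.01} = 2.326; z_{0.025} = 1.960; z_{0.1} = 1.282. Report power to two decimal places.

For two equal groups, power = Φ(d·√(n/2) − z_{α/2}).
d·√(n/2) = 0.84 × √(15/2) = 0.84 × 2.739 = 2.300.
z_β = 2.300 − 1.960 = 0.340.
Power = Φ(0.340) = 0.633.

power ≈ 0.63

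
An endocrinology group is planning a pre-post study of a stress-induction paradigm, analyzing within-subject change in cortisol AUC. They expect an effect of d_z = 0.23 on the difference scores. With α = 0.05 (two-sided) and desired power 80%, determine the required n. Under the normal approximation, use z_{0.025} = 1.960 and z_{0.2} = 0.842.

For a paired (one-sample on differences) test: n = ((z_{α/2} + z_β) / d)².
z_{α/2} + z_β = 1.960 + 0.842 = 2.802.
n = (2.802 / 0.23)² = 12.183² = 148.42.
Round up.

n = 149 pairs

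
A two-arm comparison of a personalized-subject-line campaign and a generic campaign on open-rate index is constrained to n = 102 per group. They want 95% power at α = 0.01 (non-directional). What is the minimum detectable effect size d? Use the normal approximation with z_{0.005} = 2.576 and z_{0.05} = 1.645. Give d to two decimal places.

d_min ≈ 0.59

For two independent groups of n = 102 each: d_min = (z_{α/2} + z_β)·√(2/n).
z-sum = 2.576 + 1.645 = 4.221.
d_min = 4.221 × √(2/102) = 4.221 × 0.1400 = 0.591.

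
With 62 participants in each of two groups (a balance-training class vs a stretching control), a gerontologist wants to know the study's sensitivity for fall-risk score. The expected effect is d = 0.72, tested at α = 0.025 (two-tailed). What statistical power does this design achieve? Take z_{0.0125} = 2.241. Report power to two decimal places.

power ≈ 0.96

For two equal groups, power = Φ(d·√(n/2) − z_{α/2}).
d·√(n/2) = 0.72 × √(62/2) = 0.72 × 5.568 = 4.009.
z_β = 4.009 − 2.241 = 1.768.
Power = Φ(1.768) = 0.961.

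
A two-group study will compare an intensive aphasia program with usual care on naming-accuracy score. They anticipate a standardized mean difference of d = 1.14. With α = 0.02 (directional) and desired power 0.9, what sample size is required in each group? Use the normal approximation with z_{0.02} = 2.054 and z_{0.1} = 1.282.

n = 18 per group

For two independent groups with equal n: n = 2·((z_{α} + z_β) / d)².
z_{α} + z_β = 2.054 + 1.282 = 3.336.
n = 2 × (3.336 / 1.14)² = 2 × 2.926² = 2 × 8.56 = 17.1.
Round up to the next whole participant.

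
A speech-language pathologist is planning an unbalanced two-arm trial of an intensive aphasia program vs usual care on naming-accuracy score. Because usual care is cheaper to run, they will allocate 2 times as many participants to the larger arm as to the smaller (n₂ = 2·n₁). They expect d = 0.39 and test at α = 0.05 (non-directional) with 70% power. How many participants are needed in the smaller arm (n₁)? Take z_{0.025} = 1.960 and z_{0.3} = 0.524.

n₁ = 61

With allocation ratio k = n₂/n₁ = 2, Var(x̄₁−x̄₂) = σ²(1/n₁ + 1/(k·n₁)) = σ²·(k+1)/(k·n₁).
So n₁ = (1 + 1/k)·((z_{α/2} + z_β)/d)² = 1.500 × (2.484/0.39)².
n₁ = 1.500 × 40.57 = 60.9.
Round up: n₁ = 61, giving n₂ = 2 × 61 = 122.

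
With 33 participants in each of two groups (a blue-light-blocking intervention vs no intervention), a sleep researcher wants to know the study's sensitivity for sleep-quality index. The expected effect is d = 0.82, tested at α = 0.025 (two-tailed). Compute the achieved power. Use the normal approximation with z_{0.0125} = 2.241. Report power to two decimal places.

power ≈ 0.86

For two equal groups, power = Φ(d·√(n/2) − z_{α/2}).
d·√(n/2) = 0.82 × √(33/2) = 0.82 × 4.062 = 3.331.
z_β = 3.331 − 2.241 = 1.090.
Power = Φ(1.090) = 0.862.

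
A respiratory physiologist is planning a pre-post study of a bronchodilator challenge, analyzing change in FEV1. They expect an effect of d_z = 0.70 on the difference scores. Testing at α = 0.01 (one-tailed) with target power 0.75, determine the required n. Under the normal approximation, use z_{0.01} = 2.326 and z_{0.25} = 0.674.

For a paired (one-sample on differences) test: n = ((z_{α} + z_β) / d)².
z_{α} + z_β = 2.326 + 0.674 = 3.000.
n = (3.000 / 0.70)² = 4.286² = 18.37.
Round up.

n = 19 pairs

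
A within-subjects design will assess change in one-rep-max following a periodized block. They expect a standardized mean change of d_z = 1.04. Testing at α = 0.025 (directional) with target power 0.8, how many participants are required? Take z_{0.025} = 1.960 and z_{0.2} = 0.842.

For a paired (one-sample on differences) test: n = ((z_{α} + z_β) / d)².
z_{α} + z_β = 1.960 + 0.842 = 2.802.
n = (2.802 / 1.04)² = 2.694² = 7.26.
Round up.

n = 8 pairs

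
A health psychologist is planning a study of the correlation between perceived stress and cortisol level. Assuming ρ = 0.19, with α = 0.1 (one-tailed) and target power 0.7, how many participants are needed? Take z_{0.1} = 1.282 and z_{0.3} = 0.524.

Fisher's z: C = ½·ln((1+r)/(1−r)) = ½·ln(1.4691) = 0.1923.
n = ((z_{α} + z_β)/C)² + 3.
(1.282 + 0.524) / 0.1923 = 1.806 / 0.1923 = 9.392.
n = 9.392² + 3 = 88.20 + 3 = 91.2.
Round up.

n = 92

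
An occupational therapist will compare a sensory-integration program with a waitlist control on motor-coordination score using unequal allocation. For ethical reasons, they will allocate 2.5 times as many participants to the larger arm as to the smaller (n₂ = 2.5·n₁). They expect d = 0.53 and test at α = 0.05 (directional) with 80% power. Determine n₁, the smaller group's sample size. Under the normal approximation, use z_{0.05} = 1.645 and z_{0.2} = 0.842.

n₁ = 31

With allocation ratio k = n₂/n₁ = 2.5, Var(x̄₁−x̄₂) = σ²(1/n₁ + 1/(k·n₁)) = σ²·(k+1)/(k·n₁).
So n₁ = (1 + 1/k)·((z_{α} + z_β)/d)² = 1.400 × (2.487/0.53)².
n₁ = 1.400 × 22.02 = 30.8.
Round up: n₁ = 31, giving n₂ = ⌈2.5 × 31⌉ = ⌈77.5⌉ = 78.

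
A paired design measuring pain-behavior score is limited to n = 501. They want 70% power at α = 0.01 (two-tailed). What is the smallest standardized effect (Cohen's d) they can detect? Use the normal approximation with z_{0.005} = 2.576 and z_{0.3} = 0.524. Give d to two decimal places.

d_min ≈ 0.14

For a single sample (or paired design) of n = 501: d_min = (z_{α/2} + z_β)/√n.
z-sum = 2.576 + 0.524 = 3.100.
d_min = 3.100 / √501 = 3.100 / 22.383 = 0.138.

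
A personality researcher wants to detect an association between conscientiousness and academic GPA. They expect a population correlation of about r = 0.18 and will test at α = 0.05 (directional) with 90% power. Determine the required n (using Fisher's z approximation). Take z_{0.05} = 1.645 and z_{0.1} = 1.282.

n = 262

Fisher's z: C = ½·ln((1+r)/(1−r)) = ½·ln(1.4390) = 0.1820.
n = ((z_{α} + z_β)/C)² + 3.
(1.645 + 1.282) / 0.1820 = 2.927 / 0.1820 = 16.082.
n = 16.082² + 3 = 258.64 + 3 = 261.6.
Round up.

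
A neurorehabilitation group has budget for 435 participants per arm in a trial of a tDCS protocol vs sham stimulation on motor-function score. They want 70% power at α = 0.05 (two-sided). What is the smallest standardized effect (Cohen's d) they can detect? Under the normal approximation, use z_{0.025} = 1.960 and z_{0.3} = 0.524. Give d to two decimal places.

For two independent groups of n = 435 each: d_min = (z_{α/2} + z_β)·√(2/n).
z-sum = 1.960 + 0.524 = 2.484.
d_min = 2.484 × √(2/435) = 2.484 × 0.0678 = 0.168.

d_min ≈ 0.17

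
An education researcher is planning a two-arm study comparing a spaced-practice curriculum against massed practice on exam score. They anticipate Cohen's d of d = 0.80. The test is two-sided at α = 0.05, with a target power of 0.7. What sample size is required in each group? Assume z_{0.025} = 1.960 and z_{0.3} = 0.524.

For two independent groups with equal n: n = 2·((z_{α/2} + z_β) / d)².
z_{α/2} + z_β = 1.960 + 0.524 = 2.484.
n = 2 × (2.484 / 0.80)² = 2 × 3.105² = 2 × 9.64 = 19.3.
Round up to the next whole participant.

n = 20 per group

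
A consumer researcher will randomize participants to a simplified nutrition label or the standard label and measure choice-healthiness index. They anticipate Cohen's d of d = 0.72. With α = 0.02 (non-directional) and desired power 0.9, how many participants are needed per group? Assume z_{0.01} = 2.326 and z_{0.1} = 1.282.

For two independent groups with equal n: n = 2·((z_{α/2} + z_β) / d)².
z_{α/2} + z_β = 2.326 + 1.282 = 3.608.
n = 2 × (3.608 / 0.72)² = 2 × 5.011² = 2 × 25.11 = 50.2.
Round up to the next whole participant.

n = 51 per group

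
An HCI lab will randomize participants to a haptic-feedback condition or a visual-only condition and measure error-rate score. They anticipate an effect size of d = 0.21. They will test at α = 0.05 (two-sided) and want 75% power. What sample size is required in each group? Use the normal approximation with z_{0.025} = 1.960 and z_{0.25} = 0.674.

For two independent groups with equal n: n = 2·((z_{α/2} + z_β) / d)².
z_{α/2} + z_β = 1.960 + 0.674 = 2.634.
n = 2 × (2.634 / 0.21)² = 2 × 12.543² = 2 × 157.32 = 314.6.
Round up to the next whole participant.

n = 315 per group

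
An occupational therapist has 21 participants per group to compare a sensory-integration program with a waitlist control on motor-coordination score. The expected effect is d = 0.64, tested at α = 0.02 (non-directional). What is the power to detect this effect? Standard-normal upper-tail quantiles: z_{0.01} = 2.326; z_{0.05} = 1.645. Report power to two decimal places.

power ≈ 0.40

For two equal groups, power = Φ(d·√(n/2) − z_{α/2}).
d·√(n/2) = 0.64 × √(21/2) = 0.64 × 3.240 = 2.074.
z_β = 2.074 − 2.326 = -0.252.
Power = Φ(-0.252) = 0.400.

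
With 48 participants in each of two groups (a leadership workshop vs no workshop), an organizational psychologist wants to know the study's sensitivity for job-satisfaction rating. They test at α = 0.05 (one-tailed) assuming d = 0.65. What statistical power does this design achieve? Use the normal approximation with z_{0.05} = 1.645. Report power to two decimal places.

power ≈ 0.94

For two equal groups, power = Φ(d·√(n/2) − z_{α}).
d·√(n/2) = 0.65 × √(48/2) = 0.65 × 4.899 = 3.184.
z_β = 3.184 − 1.645 = 1.539.
Power = Φ(1.539) = 0.938.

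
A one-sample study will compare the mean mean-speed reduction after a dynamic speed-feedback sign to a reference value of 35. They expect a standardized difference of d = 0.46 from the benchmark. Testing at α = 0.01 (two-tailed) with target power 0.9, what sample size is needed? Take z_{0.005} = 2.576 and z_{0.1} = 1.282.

For a one-sample test: n = ((z_{α/2} + z_β) / d)².
z_{α/2} + z_β = 2.576 + 1.282 = 3.858.
n = (3.858 / 0.46)² = 8.387² = 70.34.
Round up.

n = 71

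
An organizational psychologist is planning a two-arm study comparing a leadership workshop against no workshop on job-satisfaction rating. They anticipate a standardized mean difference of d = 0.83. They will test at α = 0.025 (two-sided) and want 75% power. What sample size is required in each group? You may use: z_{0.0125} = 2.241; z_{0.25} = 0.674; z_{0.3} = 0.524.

n = 25 per group

For two independent groups with equal n: n = 2·((z_{α/2} + z_β) / d)².
z_{α/2} + z_β = 2.241 + 0.674 = 2.915.
n = 2 × (2.915 / 0.83)² = 2 × 3.512² = 2 × 12.33 = 24.7.
Round up to the next whole participant.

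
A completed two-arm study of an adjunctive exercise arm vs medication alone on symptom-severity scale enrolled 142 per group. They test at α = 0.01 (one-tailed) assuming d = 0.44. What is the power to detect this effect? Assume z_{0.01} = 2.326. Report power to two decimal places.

power ≈ 0.92

For two equal groups, power = Φ(d·√(n/2) − z_{α}).
d·√(n/2) = 0.44 × √(142/2) = 0.44 × 8.426 = 3.708.
z_β = 3.708 − 2.326 = 1.382.
Power = Φ(1.382) = 0.916.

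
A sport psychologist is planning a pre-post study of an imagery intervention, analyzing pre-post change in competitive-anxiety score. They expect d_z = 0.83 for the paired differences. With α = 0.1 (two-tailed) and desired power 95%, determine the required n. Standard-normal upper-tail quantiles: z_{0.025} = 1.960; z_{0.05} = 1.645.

n = 16 pairs

For a paired (one-sample on differences) test: n = ((z_{α/2} + z_β) / d)².
z_{α/2} + z_β = 1.645 + 1.645 = 3.290.
n = (3.290 / 0.83)² = 3.964² = 15.71.
Round up.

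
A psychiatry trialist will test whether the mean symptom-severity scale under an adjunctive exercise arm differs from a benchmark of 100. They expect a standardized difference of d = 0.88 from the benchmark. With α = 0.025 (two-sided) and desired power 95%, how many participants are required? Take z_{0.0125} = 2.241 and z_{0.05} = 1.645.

n = 20

For a one-sample test: n = ((z_{α/2} + z_β) / d)².
z_{α/2} + z_β = 2.241 + 1.645 = 3.886.
n = (3.886 / 0.88)² = 4.416² = 19.50.
Round up.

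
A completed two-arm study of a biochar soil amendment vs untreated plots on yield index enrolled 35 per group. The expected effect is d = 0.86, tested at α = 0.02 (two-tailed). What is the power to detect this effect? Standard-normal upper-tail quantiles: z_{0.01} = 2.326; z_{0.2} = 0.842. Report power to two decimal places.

power ≈ 0.90

For two equal groups, power = Φ(d·√(n/2) − z_{α/2}).
d·√(n/2) = 0.86 × √(35/2) = 0.86 × 4.183 = 3.598.
z_β = 3.598 − 2.326 = 1.272.
Power = Φ(1.272) = 0.898.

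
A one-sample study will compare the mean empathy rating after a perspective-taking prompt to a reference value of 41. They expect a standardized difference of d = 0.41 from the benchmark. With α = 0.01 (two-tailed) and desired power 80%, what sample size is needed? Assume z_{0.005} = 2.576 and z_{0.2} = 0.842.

For a one-sample test: n = ((z_{α/2} + z_β) / d)².
z_{α/2} + z_β = 2.576 + 0.842 = 3.418.
n = (3.418 / 0.41)² = 8.337² = 69.50.
Round up.

n = 70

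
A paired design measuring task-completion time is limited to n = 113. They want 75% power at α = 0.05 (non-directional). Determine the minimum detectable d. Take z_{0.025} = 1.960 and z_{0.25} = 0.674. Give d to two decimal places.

d_min ≈ 0.25

For a single sample (or paired design) of n = 113: d_min = (z_{α/2} + z_β)/√n.
z-sum = 1.960 + 0.674 = 2.634.
d_min = 2.634 / √113 = 2.634 / 10.630 = 0.248.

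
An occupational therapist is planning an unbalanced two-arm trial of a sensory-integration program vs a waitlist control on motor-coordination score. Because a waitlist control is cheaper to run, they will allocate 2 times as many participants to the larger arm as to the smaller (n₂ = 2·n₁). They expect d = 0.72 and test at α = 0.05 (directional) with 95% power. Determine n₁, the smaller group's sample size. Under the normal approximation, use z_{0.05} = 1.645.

With allocation ratio k = n₂/n₁ = 2, Var(x̄₁−x̄₂) = σ²(1/n₁ + 1/(k·n₁)) = σ²·(k+1)/(k·n₁).
So n₁ = (1 + 1/k)·((z_{α} + z_β)/d)² = 1.500 × (3.290/0.72)².
n₁ = 1.500 × 20.88 = 31.3.
Round up: n₁ = 32, giving n₂ = 2 × 32 = 64.

n₁ = 32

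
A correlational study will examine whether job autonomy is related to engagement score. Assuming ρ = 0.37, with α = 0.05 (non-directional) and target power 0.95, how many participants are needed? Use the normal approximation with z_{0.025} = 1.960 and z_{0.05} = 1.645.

Fisher's z: C = ½·ln((1+r)/(1−r)) = ½·ln(2.1746) = 0.3884.
n = ((z_{α/2} + z_β)/C)² + 3.
(1.960 + 1.645) / 0.3884 = 3.605 / 0.3884 = 9.282.
n = 9.282² + 3 = 86.15 + 3 = 89.1.
Round up.

n = 90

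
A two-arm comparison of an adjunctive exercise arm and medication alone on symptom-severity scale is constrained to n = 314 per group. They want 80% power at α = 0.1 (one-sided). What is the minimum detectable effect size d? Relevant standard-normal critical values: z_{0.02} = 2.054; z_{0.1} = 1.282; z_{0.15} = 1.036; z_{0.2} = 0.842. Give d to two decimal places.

d_min ≈ 0.17

For two independent groups of n = 314 each: d_min = (z_{α} + z_β)·√(2/n).
z-sum = 1.282 + 0.842 = 2.124.
d_min = 2.124 × √(2/314) = 2.124 × 0.0798 = 0.170.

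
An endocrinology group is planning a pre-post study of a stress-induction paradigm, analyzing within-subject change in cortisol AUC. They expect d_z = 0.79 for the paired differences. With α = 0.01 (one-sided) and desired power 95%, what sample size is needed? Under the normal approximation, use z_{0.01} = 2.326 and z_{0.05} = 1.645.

n = 26 pairs

For a paired (one-sample on differences) test: n = ((z_{α} + z_β) / d)².
z_{α} + z_β = 2.326 + 1.645 = 3.971.
n = (3.971 / 0.79)² = 5.027² = 25.27.
Round up.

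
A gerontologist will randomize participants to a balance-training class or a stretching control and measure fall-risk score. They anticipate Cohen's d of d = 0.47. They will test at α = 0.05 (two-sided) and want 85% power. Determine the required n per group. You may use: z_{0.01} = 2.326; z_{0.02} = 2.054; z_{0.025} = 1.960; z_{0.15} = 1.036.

For two independent groups with equal n: n = 2·((z_{α/2} + z_β) / d)².
z_{α/2} + z_β = 1.960 + 1.036 = 2.996.
n = 2 × (2.996 / 0.47)² = 2 × 6.374² = 2 × 40.63 = 81.3.
Round up to the next whole participant.

n = 82 per group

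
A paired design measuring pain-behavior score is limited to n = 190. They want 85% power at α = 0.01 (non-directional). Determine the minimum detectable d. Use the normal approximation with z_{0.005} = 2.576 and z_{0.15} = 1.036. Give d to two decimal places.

d_min ≈ 0.26

For a single sample (or paired design) of n = 190: d_min = (z_{α/2} + z_β)/√n.
z-sum = 2.576 + 1.036 = 3.612.
d_min = 3.612 / √190 = 3.612 / 13.784 = 0.262.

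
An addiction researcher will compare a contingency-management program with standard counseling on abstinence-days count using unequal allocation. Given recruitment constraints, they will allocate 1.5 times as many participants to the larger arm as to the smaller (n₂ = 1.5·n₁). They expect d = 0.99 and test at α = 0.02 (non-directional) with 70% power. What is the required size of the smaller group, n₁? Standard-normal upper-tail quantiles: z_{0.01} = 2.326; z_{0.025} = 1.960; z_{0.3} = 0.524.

n₁ = 14

With allocation ratio k = n₂/n₁ = 1.5, Var(x̄₁−x̄₂) = σ²(1/n₁ + 1/(k·n₁)) = σ²·(k+1)/(k·n₁).
So n₁ = (1 + 1/k)·((z_{α/2} + z_β)/d)² = 1.667 × (2.850/0.99)².
n₁ = 1.667 × 8.29 = 13.8.
Round up: n₁ = 14, giving n₂ = 1.5 × 14 = 21.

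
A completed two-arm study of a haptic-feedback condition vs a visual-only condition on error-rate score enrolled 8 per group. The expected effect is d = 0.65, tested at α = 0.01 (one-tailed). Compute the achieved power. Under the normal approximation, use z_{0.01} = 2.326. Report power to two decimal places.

For two equal groups, power = Φ(d·√(n/2) − z_{α}).
d·√(n/2) = 0.65 × √(8/2) = 0.65 × 2.000 = 1.300.
z_β = 1.300 − 2.326 = -1.026.
Power = Φ(-1.026) = 0.152.

power ≈ 0.15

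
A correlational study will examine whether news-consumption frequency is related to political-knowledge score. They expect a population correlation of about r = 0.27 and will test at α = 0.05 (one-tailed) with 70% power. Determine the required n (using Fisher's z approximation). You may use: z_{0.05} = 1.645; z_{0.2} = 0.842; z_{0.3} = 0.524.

Fisher's z: C = ½·ln((1+r)/(1−r)) = ½·ln(1.7397) = 0.2769.
n = ((z_{α} + z_β)/C)² + 3.
(1.645 + 0.524) / 0.2769 = 2.169 / 0.2769 = 7.833.
n = 7.833² + 3 = 61.36 + 3 = 64.4.
Round up.

n = 65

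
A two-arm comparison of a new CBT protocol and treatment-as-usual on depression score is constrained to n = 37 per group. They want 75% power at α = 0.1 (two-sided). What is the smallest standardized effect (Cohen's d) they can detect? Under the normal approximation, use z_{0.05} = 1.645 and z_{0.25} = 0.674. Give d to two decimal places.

d_min ≈ 0.54

For two independent groups of n = 37 each: d_min = (z_{α/2} + z_β)·√(2/n).
z-sum = 1.645 + 0.674 = 2.319.
d_min = 2.319 × √(2/37) = 2.319 × 0.2325 = 0.539.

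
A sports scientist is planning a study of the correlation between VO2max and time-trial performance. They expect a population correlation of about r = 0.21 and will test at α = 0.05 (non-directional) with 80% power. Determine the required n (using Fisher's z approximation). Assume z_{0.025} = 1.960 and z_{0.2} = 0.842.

Fisher's z: C = ½·ln((1+r)/(1−r)) = ½·ln(1.5316) = 0.2132.
n = ((z_{α/2} + z_β)/C)² + 3.
(1.960 + 0.842) / 0.2132 = 2.802 / 0.2132 = 13.143.
n = 13.143² + 3 = 172.73 + 3 = 175.7.
Round up.

n = 176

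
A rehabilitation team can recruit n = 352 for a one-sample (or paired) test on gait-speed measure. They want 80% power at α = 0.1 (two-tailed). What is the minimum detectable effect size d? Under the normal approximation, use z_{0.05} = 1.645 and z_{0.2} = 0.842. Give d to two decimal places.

For a single sample (or paired design) of n = 352: d_min = (z_{α/2} + z_β)/√n.
z-sum = 1.645 + 0.842 = 2.487.
d_min = 2.487 / √352 = 2.487 / 18.762 = 0.133.

d_min ≈ 0.13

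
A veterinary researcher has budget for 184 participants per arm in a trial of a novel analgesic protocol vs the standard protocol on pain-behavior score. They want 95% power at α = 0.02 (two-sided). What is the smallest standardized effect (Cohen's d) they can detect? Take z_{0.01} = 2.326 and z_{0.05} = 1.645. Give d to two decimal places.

For two independent groups of n = 184 each: d_min = (z_{α/2} + z_β)·√(2/n).
z-sum = 2.326 + 1.645 = 3.971.
d_min = 3.971 × √(2/184) = 3.971 × 0.1043 = 0.414.

d_min ≈ 0.41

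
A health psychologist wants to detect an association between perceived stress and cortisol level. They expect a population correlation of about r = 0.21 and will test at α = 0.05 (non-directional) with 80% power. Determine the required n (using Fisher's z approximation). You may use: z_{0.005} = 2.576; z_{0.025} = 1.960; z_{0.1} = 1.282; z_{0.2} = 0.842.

n = 176

Fisher's z: C = ½·ln((1+r)/(1−r)) = ½·ln(1.5316) = 0.2132.
n = ((z_{α/2} + z_β)/C)² + 3.
(1.960 + 0.842) / 0.2132 = 2.802 / 0.2132 = 13.143.
n = 13.143² + 3 = 172.73 + 3 = 175.7.
Round up.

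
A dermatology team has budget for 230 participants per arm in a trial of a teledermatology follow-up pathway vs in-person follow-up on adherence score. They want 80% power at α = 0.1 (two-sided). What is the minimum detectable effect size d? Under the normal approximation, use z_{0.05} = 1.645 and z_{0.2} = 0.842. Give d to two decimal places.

d_min ≈ 0.23

For two independent groups of n = 230 each: d_min = (z_{α/2} + z_β)·√(2/n).
z-sum = 1.645 + 0.842 = 2.487.
d_min = 2.487 × √(2/230) = 2.487 × 0.0933 = 0.232.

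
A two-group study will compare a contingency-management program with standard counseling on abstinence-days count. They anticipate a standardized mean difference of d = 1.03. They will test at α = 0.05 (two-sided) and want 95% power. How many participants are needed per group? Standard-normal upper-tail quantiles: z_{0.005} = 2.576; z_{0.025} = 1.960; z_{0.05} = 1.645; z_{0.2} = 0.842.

n = 25 per group

For two independent groups with equal n: n = 2·((z_{α/2} + z_β) / d)².
z_{α/2} + z_β = 1.960 + 1.645 = 3.605.
n = 2 × (3.605 / 1.03)² = 2 × 3.500² = 2 × 12.25 = 24.5.
Round up to the next whole participant.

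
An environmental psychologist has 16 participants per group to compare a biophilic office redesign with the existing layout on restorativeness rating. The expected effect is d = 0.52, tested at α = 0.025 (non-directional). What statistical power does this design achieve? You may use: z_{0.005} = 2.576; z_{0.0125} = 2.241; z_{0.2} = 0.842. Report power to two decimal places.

For two equal groups, power = Φ(d·√(n/2) − z_{α/2}).
d·√(n/2) = 0.52 × √(16/2) = 0.52 × 2.828 = 1.471.
z_β = 1.471 − 2.241 = -0.770.
Power = Φ(-0.770) = 0.221.

power ≈ 0.22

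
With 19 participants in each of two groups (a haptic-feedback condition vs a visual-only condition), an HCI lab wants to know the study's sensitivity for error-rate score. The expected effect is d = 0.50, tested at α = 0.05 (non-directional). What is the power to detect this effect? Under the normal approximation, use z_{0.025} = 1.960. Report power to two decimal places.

power ≈ 0.34

For two equal groups, power = Φ(d·√(n/2) − z_{α/2}).
d·√(n/2) = 0.50 × √(19/2) = 0.50 × 3.082 = 1.541.
z_β = 1.541 − 1.960 = -0.419.
Power = Φ(-0.419) = 0.338.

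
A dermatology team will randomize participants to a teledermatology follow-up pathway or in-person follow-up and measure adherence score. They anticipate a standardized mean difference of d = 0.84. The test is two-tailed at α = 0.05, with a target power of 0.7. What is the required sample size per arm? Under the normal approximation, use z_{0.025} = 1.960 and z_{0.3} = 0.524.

n = 18 per group

For two independent groups with equal n: n = 2·((z_{α/2} + z_β) / d)².
z_{α/2} + z_β = 1.960 + 0.524 = 2.484.
n = 2 × (2.484 / 0.84)² = 2 × 2.957² = 2 × 8.74 = 17.5.
Round up to the next whole participant.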